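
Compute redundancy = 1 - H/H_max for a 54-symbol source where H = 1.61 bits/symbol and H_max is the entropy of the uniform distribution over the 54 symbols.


H_max = log2(K) = log2(54) = 5.7549 bits/symbol. Redundancy = 1 - H/H_max = 1 - 1.61/5.7549 = 1 - 0.2798 = 0.7202

0.7202


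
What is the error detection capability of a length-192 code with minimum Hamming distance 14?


Detection capability = d_min - 1 = 14 - 1 = 13

13 errors


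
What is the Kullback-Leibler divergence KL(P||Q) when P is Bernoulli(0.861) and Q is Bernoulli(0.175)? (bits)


KL = p*log2(p/q) + (1-p)*log2((1-p)/(1-q)) = 0.861*log2(0.861/0.175) + 0.139*log2(0.139/0.825) = 1.622

1.622 bits


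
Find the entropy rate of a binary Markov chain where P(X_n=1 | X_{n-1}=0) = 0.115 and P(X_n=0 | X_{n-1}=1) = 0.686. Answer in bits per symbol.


Stationary distribution: pi_0 = p10/(p01+p10) = 0.8564, pi_1 = 0.1436. Entropy rate H' = pi_0*H(p01) + pi_1*H(p10) = 0.8564*0.5148 + 0.1436*0.8977 = 0.5698

0.5698 bits/symbol


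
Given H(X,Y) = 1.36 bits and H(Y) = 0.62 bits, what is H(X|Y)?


H(X|Y) = H(X,Y) - H(Y) = 1.36 - 0.62 = 0.74

0.74 bits


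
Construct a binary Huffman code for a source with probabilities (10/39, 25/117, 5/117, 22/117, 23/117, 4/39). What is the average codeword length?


Huffman construction (repeatedly merge the two least-probable nodes; each merge adds 1 bit to every symbol beneath it): 5/117 + 4/39 = 17/117; 17/117 + 22/117 = 1/3; 23/117 + 25/117 = 16/39; 10/39 + 1/3 = 23/39; 16/39 + 23/39 = 1. Resulting codeword lengths (in the order the probabilities were given): (2, 2, 4, 3, 2, 4). L_avg = sum(p_i * l_i) = 10/39*2 + 25/117*2 + 5/117*4 + 22/117*3 + 23/117*2 + 4/39*4 = 290/117 = 2.4786

2.4786 bits


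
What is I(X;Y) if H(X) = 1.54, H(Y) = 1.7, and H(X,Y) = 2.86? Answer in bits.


I(X;Y) = H(X) + H(Y) - H(X,Y) = 1.54 + 1.7 - 2.86 = 0.38

0.38 bits


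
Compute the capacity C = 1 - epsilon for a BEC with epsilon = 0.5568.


C = 1 - epsilon = 1 - 0.5568 = 0.4432

0.4432 bits


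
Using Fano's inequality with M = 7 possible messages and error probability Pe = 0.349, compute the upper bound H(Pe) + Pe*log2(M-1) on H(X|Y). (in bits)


H(Pe) = -Pe*log2(Pe) - (1-Pe)*log2(1-Pe) = -0.349*log2(0.349) - 0.651*log2(0.651) = 0.530027 + 0.403145 = 0.9332. Pe*log2(M-1) = 0.349*log2(6) = 0.902152. Bound = H(Pe) + Pe*log2(M-1) = 0.530027 + 0.403145 + 0.902152 = 1.8353

1.8353 bits


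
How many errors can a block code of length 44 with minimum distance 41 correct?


Correction capability = floor((d-1)/2) = floor((41-1)/2) = 20

20 errors


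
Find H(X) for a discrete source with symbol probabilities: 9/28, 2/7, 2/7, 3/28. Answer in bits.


H = -sum(p_i * log2(p_i)). Terms: -(9/28)*log2(9/28) = 0.526317; -(2/7)*log2(2/7) = 0.516387; -(2/7)*log2(2/7) = 0.516387; -(3/28)*log2(3/28) = 0.345256. H = 0.526317 + 0.516387 + 0.516387 + 0.345256 = 1.9043

1.9043 bits


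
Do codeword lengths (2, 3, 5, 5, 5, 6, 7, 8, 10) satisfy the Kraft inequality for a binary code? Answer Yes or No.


Kraft sum = sum(2^(-l_i)) = 0.4971, need <= 1. Result: satisfied (a binary prefix-free code with these lengths exists)

Yes


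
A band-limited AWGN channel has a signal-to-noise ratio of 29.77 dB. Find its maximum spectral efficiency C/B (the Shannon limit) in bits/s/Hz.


SNR_linear = 10^(29.77/10) = 948.4185; C/B = log2(1 + SNR_linear) = log2(1 + 948.4185) = 9.8909

9.8909 bits/s/Hz


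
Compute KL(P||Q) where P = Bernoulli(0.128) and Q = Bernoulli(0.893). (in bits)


KL = p*log2(p/q) + (1-p)*log2((1-p)/(1-q)) = 0.128*log2(0.128/0.893) + 0.872*log2(0.872/0.107) = 2.2806

2.2806 bits


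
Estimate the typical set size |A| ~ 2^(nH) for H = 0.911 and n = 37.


log2|A_typical| = nH = 37 * 0.911 = 33.707, so |A_typical| ~ 2^33.707 = 1.402e+10

1.402e+10


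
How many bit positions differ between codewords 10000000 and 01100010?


Count differing positions: ^ ^ ^ . . . ^ . = 4 differences

4


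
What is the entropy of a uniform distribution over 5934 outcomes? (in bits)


H = log2(n) = log2(5934) = 12.5348

12.5348 bits


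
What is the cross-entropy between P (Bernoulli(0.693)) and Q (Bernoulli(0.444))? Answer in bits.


H(P,Q) = -p*log2(q) - (1-p)*log2(1-q). -0.693*log2(0.444) = 0.811758; -0.307*log2(0.556) = 0.259981. H(P,Q) = 0.811758 + 0.259981 = 1.0717

1.0717 bits


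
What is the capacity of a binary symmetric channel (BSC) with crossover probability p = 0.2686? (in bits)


H(p) = -p*log2(p) - (1-p)*log2(1-p) = -0.2686*log2(0.2686) - 0.7314*log2(0.7314) = 0.509392 + 0.330057 = 0.8394. C = 1 - H(p) = 1 - 0.8394 = 0.1606

0.1606 bits


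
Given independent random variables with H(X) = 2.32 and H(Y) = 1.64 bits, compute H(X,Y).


For independent variables, H(X,Y) = H(X) + H(Y) = 2.32 + 1.64 = 3.96

3.96 bits


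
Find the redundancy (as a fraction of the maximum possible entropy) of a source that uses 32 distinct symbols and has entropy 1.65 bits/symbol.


H_max = log2(K) = log2(32) = 5.0 bits/symbol. Redundancy = 1 - H/H_max = 1 - 1.65/5.0 = 1 - 0.33 = 0.67

0.67


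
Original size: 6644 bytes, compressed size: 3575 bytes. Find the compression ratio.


Ratio = original / compressed = 6644 / 3575 = 1.8585

1.8585


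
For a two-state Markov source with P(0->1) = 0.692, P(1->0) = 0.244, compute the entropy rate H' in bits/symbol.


Stationary distribution: pi_0 = p10/(p01+p10) = 0.2607, pi_1 = 0.7393. Entropy rate H' = pi_0*H(p01) + pi_1*H(p10) = 0.2607*0.8909 + 0.7393*0.8016 = 0.8249

0.8249 bits/symbol


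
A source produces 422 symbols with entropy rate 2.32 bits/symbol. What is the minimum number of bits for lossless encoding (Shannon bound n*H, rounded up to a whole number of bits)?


Minimum bits >= n * H = 422 * 2.32 = 979.04, rounded up to a whole number of bits = 980

980 bits


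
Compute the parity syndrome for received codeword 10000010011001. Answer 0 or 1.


Syndrome = XOR of all bits = 1 XOR 0 XOR 0 XOR 0 XOR 0 XOR 0 XOR 1 XOR 0 XOR 0 XOR 1 XOR 1 XOR 0 XOR 0 XOR 1 = 1

1


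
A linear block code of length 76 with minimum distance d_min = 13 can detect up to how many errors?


Detection capability = d_min - 1 = 13 - 1 = 12

12 errors


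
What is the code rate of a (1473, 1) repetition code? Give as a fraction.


Rate = k/n = 1/1473

1/1473


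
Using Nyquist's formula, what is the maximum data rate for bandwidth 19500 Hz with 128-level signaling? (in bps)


Rate = 2 * B * log2(M) = 2 * 19500 * 7.0 = 273000.0

273000.0 bps


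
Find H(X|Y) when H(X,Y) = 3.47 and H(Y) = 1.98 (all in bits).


H(X|Y) = H(X,Y) - H(Y) = 3.47 - 1.98 = 1.49

1.49 bits


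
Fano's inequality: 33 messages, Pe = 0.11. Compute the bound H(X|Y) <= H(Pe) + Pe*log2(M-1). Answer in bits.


H(Pe) = -Pe*log2(Pe) - (1-Pe)*log2(1-Pe) = -0.11*log2(0.11) - 0.89*log2(0.89) = 0.350287 + 0.149629 = 0.4999. Pe*log2(M-1) = 0.11*log2(32) = 0.550000. Bound = H(Pe) + Pe*log2(M-1) = 0.350287 + 0.149629 + 0.550000 = 1.0499

1.0499 bits


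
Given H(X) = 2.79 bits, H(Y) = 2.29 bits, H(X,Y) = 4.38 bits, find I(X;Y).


I(X;Y) = H(X) + H(Y) - H(X,Y) = 2.79 + 2.29 - 4.38 = 0.7

0.7 bits


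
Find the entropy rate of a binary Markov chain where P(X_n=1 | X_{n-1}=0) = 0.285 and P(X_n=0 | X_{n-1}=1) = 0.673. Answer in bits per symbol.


Stationary distribution: pi_0 = p10/(p01+p10) = 0.7025, pi_1 = 0.2975. Entropy rate H' = pi_0*H(p01) + pi_1*H(p10) = 0.7025*0.8622 + 0.2975*0.9118 = 0.8769

0.8769 bits/symbol


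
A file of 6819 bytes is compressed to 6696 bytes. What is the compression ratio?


Ratio = original / compressed = 6819 / 6696 = 1.0184

1.0184


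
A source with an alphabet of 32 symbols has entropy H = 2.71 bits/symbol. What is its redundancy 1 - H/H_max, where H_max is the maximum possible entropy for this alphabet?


H_max = log2(K) = log2(32) = 5.0 bits/symbol. Redundancy = 1 - H/H_max = 1 - 2.71/5.0 = 1 - 0.542 = 0.458

0.458


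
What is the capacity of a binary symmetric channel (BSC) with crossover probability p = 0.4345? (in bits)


H(p) = -p*log2(p) - (1-p)*log2(1-p) = -0.4345*log2(0.4345) - 0.5655*log2(0.5655) = 0.522517 + 0.465068 = 0.9876. C = 1 - H(p) = 1 - 0.9876 = 0.0124

0.0124 bits


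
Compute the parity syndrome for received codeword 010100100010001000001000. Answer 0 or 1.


Syndrome = XOR of all bits = 0 XOR 1 XOR 0 XOR 1 XOR 0 XOR 0 XOR 1 XOR 0 XOR 0 XOR 0 XOR 1 XOR 0 XOR 0 XOR 0 XOR 1 XOR 0 XOR 0 XOR 0 XOR 0 XOR 0 XOR 1 XOR 0 XOR 0 XOR 0 = 0

0


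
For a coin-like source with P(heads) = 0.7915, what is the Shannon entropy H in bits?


H = -p*log2(p) - (1-p)*log2(1-p). -0.7915*log2(0.7915) = 0.267004; -0.2085*log2(0.2085) = 0.471602. H = 0.267004 + 0.471602 = 0.7386

0.7386 bits


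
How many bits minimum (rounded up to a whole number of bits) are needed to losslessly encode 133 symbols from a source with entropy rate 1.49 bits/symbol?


Minimum bits >= n * H = 133 * 1.49 = 198.17, rounded up to a whole number of bits = 199

199 bits


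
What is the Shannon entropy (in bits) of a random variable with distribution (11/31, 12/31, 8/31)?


H = -sum(p_i * log2(p_i)). Terms: -(11/31)*log2(11/31) = 0.530400; -(12/31)*log2(12/31) = 0.530026; -(8/31)*log2(8/31) = 0.504309. H = 0.530400 + 0.530026 + 0.504309 = 1.5647

1.5647 bits


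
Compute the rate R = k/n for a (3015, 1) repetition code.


Rate = k/n = 1/3015

1/3015


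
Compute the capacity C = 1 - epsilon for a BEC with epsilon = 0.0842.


C = 1 - epsilon = 1 - 0.0842 = 0.9158

0.9158 bits


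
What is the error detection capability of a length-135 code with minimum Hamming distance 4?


Detection capability = d_min - 1 = 4 - 1 = 3

3 errors


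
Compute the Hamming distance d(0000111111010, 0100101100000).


Count differing positions: . ^ . . . ^ . . ^ ^ . ^ . = 5 differences

5


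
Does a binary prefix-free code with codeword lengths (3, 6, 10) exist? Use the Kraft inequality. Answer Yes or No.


Kraft sum = sum(2^(-l_i)) = 0.1416, need <= 1. Result: satisfied (a binary prefix-free code with these lengths exists)

Yes


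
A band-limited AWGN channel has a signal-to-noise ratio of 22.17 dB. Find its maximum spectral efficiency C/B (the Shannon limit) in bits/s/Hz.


SNR_linear = 10^(22.17/10) = 164.8162; C/B = log2(1 + SNR_linear) = log2(1 + 164.8162) = 7.3734

7.3734 bits/s/Hz


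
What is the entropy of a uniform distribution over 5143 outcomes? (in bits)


H = log2(n) = log2(5143) = 12.3284

12.3284 bits


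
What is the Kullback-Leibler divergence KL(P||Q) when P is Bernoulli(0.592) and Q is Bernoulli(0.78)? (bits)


KL = p*log2(p/q) + (1-p)*log2((1-p)/(1-q)) = 0.592*log2(0.592/0.78) + 0.408*log2(0.408/0.22) = 0.128

0.128 bits


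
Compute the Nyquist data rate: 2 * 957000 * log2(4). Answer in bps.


Rate = 2 * B * log2(M) = 2 * 957000 * 2.0 = 3828000.0

3828000.0 bps


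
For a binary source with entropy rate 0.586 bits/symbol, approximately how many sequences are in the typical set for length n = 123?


log2|A_typical| = nH = 123 * 0.586 = 72.078, so |A_typical| ~ 2^72.078 = 4.985e+21

4.985e+21


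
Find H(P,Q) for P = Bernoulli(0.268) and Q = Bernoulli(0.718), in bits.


H(P,Q) = -p*log2(q) - (1-p)*log2(1-q). -0.268*log2(0.718) = 0.128089; -0.732*log2(0.282) = 1.336803. H(P,Q) = 0.128089 + 1.336803 = 1.4649

1.4649 bits


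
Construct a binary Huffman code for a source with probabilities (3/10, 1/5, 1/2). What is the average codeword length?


Huffman construction (repeatedly merge the two least-probable nodes; each merge adds 1 bit to every symbol beneath it): 1/5 + 3/10 = 1/2; 1/2 + 1/2 = 1. Resulting codeword lengths (in the order the probabilities were given): (2, 2, 1). L_avg = sum(p_i * l_i) = 3/10*2 + 1/5*2 + 1/2*1 = 3/2 = 1.5

1.5 bits


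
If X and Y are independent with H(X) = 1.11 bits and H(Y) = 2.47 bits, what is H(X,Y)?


For independent variables, H(X,Y) = H(X) + H(Y) = 1.11 + 2.47 = 3.58

3.58 bits


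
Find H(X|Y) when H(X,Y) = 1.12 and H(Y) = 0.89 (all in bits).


H(X|Y) = H(X,Y) - H(Y) = 1.12 - 0.89 = 0.23

0.23 bits


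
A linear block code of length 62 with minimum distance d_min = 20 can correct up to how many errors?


Correction capability = floor((d-1)/2) = floor((20-1)/2) = 9

9 errors


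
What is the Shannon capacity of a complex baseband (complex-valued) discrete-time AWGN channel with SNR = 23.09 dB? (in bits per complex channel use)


SNR_linear = 10^(23.09/10) = 203.7042; C = log2(1 + SNR_linear) = log2(1 + 203.7042) = 7.6774

7.6774 bits/channel use


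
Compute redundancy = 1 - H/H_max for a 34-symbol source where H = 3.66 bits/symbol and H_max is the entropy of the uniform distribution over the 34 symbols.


H_max = log2(K) = log2(34) = 5.0875 bits/symbol. Redundancy = 1 - H/H_max = 1 - 3.66/5.0875 = 1 - 0.7194 = 0.2806

0.2806


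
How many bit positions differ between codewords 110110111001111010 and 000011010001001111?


Count differing positions: ^ ^ . ^ . ^ ^ . ^ . . . ^ ^ . ^ . ^ = 10 differences

10


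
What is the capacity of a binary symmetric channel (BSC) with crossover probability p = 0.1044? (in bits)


H(p) = -p*log2(p) - (1-p)*log2(1-p) = -0.1044*log2(0.1044) - 0.8956*log2(0.8956) = 0.340324 + 0.142466 = 0.4828. C = 1 - H(p) = 1 - 0.4828 = 0.5172

0.5172 bits


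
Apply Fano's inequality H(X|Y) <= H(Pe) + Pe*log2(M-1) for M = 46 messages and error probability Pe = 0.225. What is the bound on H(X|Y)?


H(Pe) = -Pe*log2(Pe) - (1-Pe)*log2(1-Pe) = -0.225*log2(0.225) - 0.775*log2(0.775) = 0.484201 + 0.284992 = 0.7692. Pe*log2(M-1) = 0.225*log2(45) = 1.235667. Bound = H(Pe) + Pe*log2(M-1) = 0.484201 + 0.284992 + 1.235667 = 2.0049

2.0049 bits


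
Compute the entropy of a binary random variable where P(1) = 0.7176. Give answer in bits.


H = -p*log2(p) - (1-p)*log2(1-p). -0.7176*log2(0.7176) = 0.343550; -0.2824*log2(0.2824) = 0.515151. H = 0.343550 + 0.515151 = 0.8587

0.8587 bits


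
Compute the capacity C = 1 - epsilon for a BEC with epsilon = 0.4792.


C = 1 - epsilon = 1 - 0.4792 = 0.5208

0.5208 bits


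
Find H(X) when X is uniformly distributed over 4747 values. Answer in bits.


H = log2(n) = log2(4747) = 12.2128

12.2128 bits


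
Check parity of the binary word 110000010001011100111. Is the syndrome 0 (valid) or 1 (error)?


Syndrome = XOR of all bits = 1 XOR 1 XOR 0 XOR 0 XOR 0 XOR 0 XOR 0 XOR 1 XOR 0 XOR 0 XOR 0 XOR 1 XOR 0 XOR 1 XOR 1 XOR 1 XOR 0 XOR 0 XOR 1 XOR 1 XOR 1 = 0

0


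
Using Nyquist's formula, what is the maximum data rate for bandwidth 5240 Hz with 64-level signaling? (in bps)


Rate = 2 * B * log2(M) = 2 * 5240 * 6.0 = 62880.0

62880.0 bps


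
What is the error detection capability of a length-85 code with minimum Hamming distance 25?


Detection capability = d_min - 1 = 25 - 1 = 24

24 errors


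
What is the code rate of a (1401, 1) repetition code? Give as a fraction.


Rate = k/n = 1/1401

1/1401


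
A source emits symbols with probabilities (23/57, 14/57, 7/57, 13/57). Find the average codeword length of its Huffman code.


Huffman construction (repeatedly merge the two least-probable nodes; each merge adds 1 bit to every symbol beneath it): 7/57 + 13/57 = 20/57; 14/57 + 20/57 = 34/57; 23/57 + 34/57 = 1. Resulting codeword lengths (in the order the probabilities were given): (1, 2, 3, 3). L_avg = sum(p_i * l_i) = 23/57*1 + 14/57*2 + 7/57*3 + 13/57*3 = 37/19 = 1.9474

1.9474 bits


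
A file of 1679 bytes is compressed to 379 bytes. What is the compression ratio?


Ratio = original / compressed = 1679 / 379 = 4.4301

4.4301


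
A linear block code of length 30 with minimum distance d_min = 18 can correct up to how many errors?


Correction capability = floor((d-1)/2) = floor((18-1)/2) = 8

8 errors


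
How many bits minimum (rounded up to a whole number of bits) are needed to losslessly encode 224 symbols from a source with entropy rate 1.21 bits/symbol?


Minimum bits >= n * H = 224 * 1.21 = 271.04, rounded up to a whole number of bits = 272

272 bits


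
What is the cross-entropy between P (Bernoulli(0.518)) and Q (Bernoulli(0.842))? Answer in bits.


H(P,Q) = -p*log2(q) - (1-p)*log2(1-q). -0.518*log2(0.842) = 0.128520; -0.482*log2(0.158) = 1.283086. H(P,Q) = 0.128520 + 1.283086 = 1.4116

1.4116 bits


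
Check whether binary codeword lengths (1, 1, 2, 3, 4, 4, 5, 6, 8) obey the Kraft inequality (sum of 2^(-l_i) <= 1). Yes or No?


Kraft sum = sum(2^(-l_i)) = 1.5508, need <= 1. Result: violated (a binary prefix-free code with these lengths cannot exist)

No


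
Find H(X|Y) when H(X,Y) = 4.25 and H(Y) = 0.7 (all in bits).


H(X|Y) = H(X,Y) - H(Y) = 4.25 - 0.7 = 3.55

3.55 bits


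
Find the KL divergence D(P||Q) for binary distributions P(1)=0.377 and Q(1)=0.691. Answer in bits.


KL = p*log2(p/q) + (1-p)*log2((1-p)/(1-q)) = 0.377*log2(0.377/0.691) + 0.623*log2(0.623/0.309) = 0.3007

0.3007 bits


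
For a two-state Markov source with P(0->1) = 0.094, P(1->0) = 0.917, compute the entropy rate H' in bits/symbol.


Stationary distribution: pi_0 = p10/(p01+p10) = 0.907, pi_1 = 0.093. Entropy rate H' = pi_0*H(p01) + pi_1*H(p10) = 0.907*0.4497 + 0.093*0.4127 = 0.4462

0.4462 bits/symbol


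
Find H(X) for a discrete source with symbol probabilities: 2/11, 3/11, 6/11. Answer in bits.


H = -sum(p_i * log2(p_i)). Terms: -(2/11)*log2(2/11) = 0.447169; -(3/11)*log2(3/11) = 0.511219; -(6/11)*log2(6/11) = 0.476983. H = 0.447169 + 0.511219 + 0.476983 = 1.4354

1.4354 bits


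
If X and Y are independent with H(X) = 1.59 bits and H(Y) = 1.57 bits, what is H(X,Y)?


For independent variables, H(X,Y) = H(X) + H(Y) = 1.59 + 1.57 = 3.16

3.16 bits


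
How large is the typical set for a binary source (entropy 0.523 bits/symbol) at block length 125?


log2|A_typical| = nH = 125 * 0.523 = 65.375, so |A_typical| ~ 2^65.375 = 4.784e+19

4.784e+19


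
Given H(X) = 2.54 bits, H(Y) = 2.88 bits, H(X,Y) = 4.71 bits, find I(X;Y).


I(X;Y) = H(X) + H(Y) - H(X,Y) = 2.54 + 2.88 - 4.71 = 0.71

0.71 bits


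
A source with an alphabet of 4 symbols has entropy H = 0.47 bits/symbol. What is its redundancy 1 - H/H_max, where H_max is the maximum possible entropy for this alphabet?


H_max = log2(K) = log2(4) = 2.0 bits/symbol. Redundancy = 1 - H/H_max = 1 - 0.47/2.0 = 1 - 0.235 = 0.765

0.765


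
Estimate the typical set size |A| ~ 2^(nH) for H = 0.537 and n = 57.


log2|A_typical| = nH = 57 * 0.537 = 30.609, so |A_typical| ~ 2^30.609 = 1.638e+09

1.638e+09


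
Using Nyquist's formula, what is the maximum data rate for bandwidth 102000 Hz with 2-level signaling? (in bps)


Rate = 2 * B * log2(M) = 2 * 102000 * 1.0 = 204000.0

204000.0 bps


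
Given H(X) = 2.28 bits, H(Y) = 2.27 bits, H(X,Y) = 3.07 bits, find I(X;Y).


I(X;Y) = H(X) + H(Y) - H(X,Y) = 2.28 + 2.27 - 3.07 = 1.48

1.48 bits


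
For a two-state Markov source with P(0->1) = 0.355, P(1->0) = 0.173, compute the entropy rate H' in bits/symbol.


Stationary distribution: pi_0 = p10/(p01+p10) = 0.3277, pi_1 = 0.6723. Entropy rate H' = pi_0*H(p01) + pi_1*H(p10) = 0.3277*0.9385 + 0.6723*0.6645 = 0.7543

0.7543 bits/symbol


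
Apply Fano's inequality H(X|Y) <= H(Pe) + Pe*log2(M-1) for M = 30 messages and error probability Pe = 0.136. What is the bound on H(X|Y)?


H(Pe) = -Pe*log2(Pe) - (1-Pe)*log2(1-Pe) = -0.136*log2(0.136) - 0.864*log2(0.864) = 0.391452 + 0.182215 = 0.5737. Pe*log2(M-1) = 0.136*log2(29) = 0.660685. Bound = H(Pe) + Pe*log2(M-1) = 0.391452 + 0.182215 + 0.660685 = 1.2344

1.2344 bits


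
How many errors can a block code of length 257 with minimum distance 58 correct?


Correction capability = floor((d-1)/2) = floor((58-1)/2) = 28

28 errors


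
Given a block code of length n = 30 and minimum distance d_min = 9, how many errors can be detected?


Detection capability = d_min - 1 = 9 - 1 = 8

8 errors


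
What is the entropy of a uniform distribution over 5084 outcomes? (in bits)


H = log2(n) = log2(5084) = 12.3117

12.3117 bits


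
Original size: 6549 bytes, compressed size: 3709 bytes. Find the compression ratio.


Ratio = original / compressed = 6549 / 3709 = 1.7657

1.7657


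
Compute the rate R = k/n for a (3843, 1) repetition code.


Rate = k/n = 1/3843

1/3843


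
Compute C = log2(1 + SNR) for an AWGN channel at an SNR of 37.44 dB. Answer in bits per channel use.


SNR_linear = 10^(37.44/10) = 5546.2571; C = log2(1 + SNR_linear) = log2(1 + 5546.2571) = 12.4376

12.4376 bits/channel use


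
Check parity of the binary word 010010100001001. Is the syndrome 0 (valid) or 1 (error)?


Syndrome = XOR of all bits = 0 XOR 1 XOR 0 XOR 0 XOR 1 XOR 0 XOR 1 XOR 0 XOR 0 XOR 0 XOR 0 XOR 1 XOR 0 XOR 0 XOR 1 = 1

1


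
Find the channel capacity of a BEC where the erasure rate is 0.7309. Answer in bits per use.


C = 1 - epsilon = 1 - 0.7309 = 0.2691

0.2691 bits


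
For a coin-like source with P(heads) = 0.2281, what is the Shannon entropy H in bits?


H = -p*log2(p) - (1-p)*log2(1-p). -0.2281*log2(0.2281) = 0.486369; -0.7719*log2(0.7719) = 0.288316. H = 0.486369 + 0.288316 = 0.7747

0.7747 bits


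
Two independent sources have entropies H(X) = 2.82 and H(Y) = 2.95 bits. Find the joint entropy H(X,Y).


For independent variables, H(X,Y) = H(X) + H(Y) = 2.82 + 2.95 = 5.77

5.77 bits


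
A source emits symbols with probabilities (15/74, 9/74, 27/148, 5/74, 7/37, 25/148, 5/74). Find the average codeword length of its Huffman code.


Huffman construction (repeatedly merge the two least-probable nodes; each merge adds 1 bit to every symbol beneath it): 5/74 + 5/74 = 5/37; 9/74 + 5/37 = 19/74; 25/148 + 27/148 = 13/37; 7/37 + 15/74 = 29/74; 19/74 + 13/37 = 45/74; 29/74 + 45/74 = 1. Resulting codeword lengths (in the order the probabilities were given): (2, 3, 3, 4, 2, 3, 4). L_avg = sum(p_i * l_i) = 15/74*2 + 9/74*3 + 27/148*3 + 5/74*4 + 7/37*2 + 25/148*3 + 5/74*4 = 203/74 = 2.7432

2.7432 bits


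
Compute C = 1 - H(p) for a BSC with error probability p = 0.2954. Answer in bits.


H(p) = -p*log2(p) - (1-p)*log2(1-p) = -0.2954*log2(0.2954) - 0.7046*log2(0.7046) = 0.519685 + 0.355910 = 0.8756. C = 1 - H(p) = 1 - 0.8756 = 0.1244

0.1244 bits


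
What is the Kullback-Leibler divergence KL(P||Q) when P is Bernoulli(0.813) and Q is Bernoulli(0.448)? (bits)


KL = p*log2(p/q) + (1-p)*log2((1-p)/(1-q)) = 0.813*log2(0.813/0.448) + 0.187*log2(0.187/0.552) = 0.407

0.407 bits


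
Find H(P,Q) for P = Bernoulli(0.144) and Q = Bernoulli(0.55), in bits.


H(P,Q) = -p*log2(q) - (1-p)*log2(1-q). -0.144*log2(0.55) = 0.124199; -0.856*log2(0.45) = 0.986115. H(P,Q) = 0.124199 + 0.986115 = 1.1103

1.1103 bits


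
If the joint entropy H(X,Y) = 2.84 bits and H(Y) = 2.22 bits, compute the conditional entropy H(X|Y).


H(X|Y) = H(X,Y) - H(Y) = 2.84 - 2.22 = 0.62

0.62 bits


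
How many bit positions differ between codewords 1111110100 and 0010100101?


Count differing positions: ^ ^ . ^ . ^ . . . ^ = 5 differences

5


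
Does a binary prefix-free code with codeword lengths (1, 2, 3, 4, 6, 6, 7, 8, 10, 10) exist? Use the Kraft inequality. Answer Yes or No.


Kraft sum = sum(2^(-l_i)) = 0.9824, need <= 1. Result: satisfied (a binary prefix-free code with these lengths exists)

Yes


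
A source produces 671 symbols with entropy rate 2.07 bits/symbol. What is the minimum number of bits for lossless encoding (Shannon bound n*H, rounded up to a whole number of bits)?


Minimum bits >= n * H = 671 * 2.07 = 1388.97, rounded up to a whole number of bits = 1389

1389 bits


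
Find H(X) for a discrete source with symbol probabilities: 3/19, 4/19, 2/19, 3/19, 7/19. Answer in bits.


H = -sum(p_i * log2(p_i)). Terms: -(3/19)*log2(3/19) = 0.420468; -(4/19)*log2(4/19) = 0.473248; -(2/19)*log2(2/19) = 0.341887; -(3/19)*log2(3/19) = 0.420468; -(7/19)*log2(7/19) = 0.530737. H = 0.420468 + 0.473248 + 0.341887 + 0.420468 + 0.530737 = 2.1868

2.1868 bits


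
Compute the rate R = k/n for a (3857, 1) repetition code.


Rate = k/n = 1/3857

1/3857


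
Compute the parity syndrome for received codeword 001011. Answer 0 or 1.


Syndrome = XOR of all bits = 0 XOR 0 XOR 1 XOR 0 XOR 1 XOR 1 = 1

1


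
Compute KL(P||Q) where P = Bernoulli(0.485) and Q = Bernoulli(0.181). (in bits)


KL = p*log2(p/q) + (1-p)*log2((1-p)/(1-q)) = 0.485*log2(0.485/0.181) + 0.515*log2(0.515/0.819) = 0.345

0.345 bits


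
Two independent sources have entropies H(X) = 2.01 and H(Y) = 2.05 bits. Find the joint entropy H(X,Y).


For independent variables, H(X,Y) = H(X) + H(Y) = 2.01 + 2.05 = 4.06

4.06 bits


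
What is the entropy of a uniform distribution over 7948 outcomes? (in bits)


H = log2(n) = log2(7948) = 12.9564

12.9564 bits


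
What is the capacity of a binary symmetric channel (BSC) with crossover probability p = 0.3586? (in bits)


H(p) = -p*log2(p) - (1-p)*log2(1-p) = -0.3586*log2(0.3586) - 0.6414*log2(0.6414) = 0.530568 + 0.410947 = 0.9415. C = 1 - H(p) = 1 - 0.9415 = 0.0585

0.0585 bits


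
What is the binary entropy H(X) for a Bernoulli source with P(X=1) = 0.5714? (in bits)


H = -p*log2(p) - (1-p)*log2(1-p). -0.5714*log2(0.5714) = 0.461364; -0.4286*log2(0.4286) = 0.523876. H = 0.461364 + 0.523876 = 0.9852

0.9852 bits


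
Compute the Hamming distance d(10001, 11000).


Count differing positions: . ^ . . ^ = 2 differences

2


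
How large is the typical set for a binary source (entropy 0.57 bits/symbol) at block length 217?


log2|A_typical| = nH = 217 * 0.57 = 123.69, so |A_typical| ~ 2^123.69 = 1.716e+37

1.716e+37


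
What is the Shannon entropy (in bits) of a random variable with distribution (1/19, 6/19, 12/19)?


H = -sum(p_i * log2(p_i)). Terms: -(1/19)*log2(1/19) = 0.223575; -(6/19)*log2(6/19) = 0.525147; -(12/19)*log2(12/19) = 0.418715. H = 0.223575 + 0.525147 + 0.418715 = 1.1674

1.1674 bits


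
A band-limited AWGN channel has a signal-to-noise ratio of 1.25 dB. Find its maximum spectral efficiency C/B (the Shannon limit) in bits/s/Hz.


SNR_linear = 10^(1.25/10) = 1.3335; C/B = log2(1 + SNR_linear) = log2(1 + 1.3335) = 1.2225

1.2225 bits/s/Hz


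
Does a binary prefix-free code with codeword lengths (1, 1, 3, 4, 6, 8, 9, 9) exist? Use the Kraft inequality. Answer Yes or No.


Kraft sum = sum(2^(-l_i)) = 1.2109, need <= 1. Result: violated (a binary prefix-free code with these lengths cannot exist)

No


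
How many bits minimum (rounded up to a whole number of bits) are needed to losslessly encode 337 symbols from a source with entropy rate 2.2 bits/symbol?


Minimum bits >= n * H = 337 * 2.2 = 741.4, rounded up to a whole number of bits = 742

742 bits


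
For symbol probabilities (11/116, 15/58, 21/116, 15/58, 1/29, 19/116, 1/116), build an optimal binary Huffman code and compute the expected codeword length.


Huffman construction (repeatedly merge the two least-probable nodes; each merge adds 1 bit to every symbol beneath it): 1/116 + 1/29 = 5/116; 5/116 + 11/116 = 4/29; 4/29 + 19/116 = 35/116; 21/116 + 15/58 = 51/116; 15/58 + 35/116 = 65/116; 51/116 + 65/116 = 1. Resulting codeword lengths (in the order the probabilities were given): (4, 2, 2, 2, 5, 3, 5). L_avg = sum(p_i * l_i) = 11/116*4 + 15/58*2 + 21/116*2 + 15/58*2 + 1/29*5 + 19/116*3 + 1/116*5 = 72/29 = 2.4828

2.4828 bits


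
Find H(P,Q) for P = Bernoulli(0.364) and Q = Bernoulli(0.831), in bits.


H(P,Q) = -p*log2(q) - (1-p)*log2(1-q). -0.364*log2(0.831) = 0.097217; -0.636*log2(0.169) = 1.631279. H(P,Q) = 0.097217 + 1.631279 = 1.7285

1.7285 bits


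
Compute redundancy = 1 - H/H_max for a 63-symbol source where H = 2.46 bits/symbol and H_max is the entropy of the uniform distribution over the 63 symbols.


H_max = log2(K) = log2(63) = 5.9773 bits/symbol. Redundancy = 1 - H/H_max = 1 - 2.46/5.9773 = 1 - 0.4116 = 0.5884

0.5884


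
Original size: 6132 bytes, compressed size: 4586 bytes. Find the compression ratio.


Ratio = original / compressed = 6132 / 4586 = 1.3371

1.3371


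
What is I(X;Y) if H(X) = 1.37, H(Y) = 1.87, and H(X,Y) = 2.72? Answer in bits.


I(X;Y) = H(X) + H(Y) - H(X,Y) = 1.37 + 1.87 - 2.72 = 0.52

0.52 bits


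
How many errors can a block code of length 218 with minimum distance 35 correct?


Correction capability = floor((d-1)/2) = floor((35-1)/2) = 17

17 errors


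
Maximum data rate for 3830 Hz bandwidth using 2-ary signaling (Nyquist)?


Rate = 2 * B * log2(M) = 2 * 3830 * 1.0 = 7660.0

7660.0 bps


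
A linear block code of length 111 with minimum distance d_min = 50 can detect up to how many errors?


Detection capability = d_min - 1 = 50 - 1 = 49

49 errors


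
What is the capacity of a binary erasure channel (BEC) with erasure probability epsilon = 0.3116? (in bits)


C = 1 - epsilon = 1 - 0.3116 = 0.6884

0.6884 bits


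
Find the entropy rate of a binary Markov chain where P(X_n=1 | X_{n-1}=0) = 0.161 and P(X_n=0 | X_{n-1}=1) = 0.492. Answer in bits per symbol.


Stationary distribution: pi_0 = p10/(p01+p10) = 0.7534, pi_1 = 0.2466. Entropy rate H' = pi_0*H(p01) + pi_1*H(p10) = 0.7534*0.6367 + 0.2466*0.9998 = 0.7262

0.7262 bits/symbol


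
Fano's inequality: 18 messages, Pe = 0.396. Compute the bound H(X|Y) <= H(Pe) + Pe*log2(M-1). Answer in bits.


H(Pe) = -Pe*log2(Pe) - (1-Pe)*log2(1-Pe) = -0.396*log2(0.396) - 0.604*log2(0.604) = 0.529225 + 0.439337 = 0.9686. Pe*log2(M-1) = 0.396*log2(17) = 1.618635. Bound = H(Pe) + Pe*log2(M-1) = 0.529225 + 0.439337 + 1.618635 = 2.5872

2.5872 bits


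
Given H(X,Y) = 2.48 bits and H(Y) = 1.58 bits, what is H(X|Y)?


H(X|Y) = H(X,Y) - H(Y) = 2.48 - 1.58 = 0.9

0.9 bits


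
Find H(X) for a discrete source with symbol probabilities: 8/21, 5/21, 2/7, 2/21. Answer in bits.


H = -sum(p_i * log2(p_i)). Terms: -(8/21)*log2(8/21) = 0.530407; -(5/21)*log2(5/21) = 0.492950; -(2/7)*log2(2/7) = 0.516387; -(2/21)*log2(2/21) = 0.323078. H = 0.530407 + 0.492950 + 0.516387 + 0.323078 = 1.8628

1.8628 bits


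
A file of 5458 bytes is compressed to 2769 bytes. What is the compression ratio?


Ratio = original / compressed = 5458 / 2769 = 1.9711

1.9711


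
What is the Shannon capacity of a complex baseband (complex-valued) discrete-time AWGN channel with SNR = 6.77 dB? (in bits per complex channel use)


SNR_linear = 10^(6.77/10) = 4.7534; C = log2(1 + SNR_linear) = log2(1 + 4.7534) = 2.5244

2.5244 bits/channel use


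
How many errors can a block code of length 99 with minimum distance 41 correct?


Correction capability = floor((d-1)/2) = floor((41-1)/2) = 20

20 errors


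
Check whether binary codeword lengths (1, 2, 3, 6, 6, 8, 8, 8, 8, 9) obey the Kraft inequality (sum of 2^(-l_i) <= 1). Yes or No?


Kraft sum = sum(2^(-l_i)) = 0.9238, need <= 1. Result: satisfied (a binary prefix-free code with these lengths exists)

Yes


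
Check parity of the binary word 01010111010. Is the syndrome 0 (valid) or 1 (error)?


Syndrome = XOR of all bits = 0 XOR 1 XOR 0 XOR 1 XOR 0 XOR 1 XOR 1 XOR 1 XOR 0 XOR 1 XOR 0 = 0

0


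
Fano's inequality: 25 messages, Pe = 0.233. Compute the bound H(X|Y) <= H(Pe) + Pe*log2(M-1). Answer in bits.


H(Pe) = -Pe*log2(Pe) - (1-Pe)*log2(1-Pe) = -0.233*log2(0.233) - 0.767*log2(0.767) = 0.489672 + 0.293532 = 0.7832. Pe*log2(M-1) = 0.233*log2(24) = 1.068296. Bound = H(Pe) + Pe*log2(M-1) = 0.489672 + 0.293532 + 1.068296 = 1.8515

1.8515 bits


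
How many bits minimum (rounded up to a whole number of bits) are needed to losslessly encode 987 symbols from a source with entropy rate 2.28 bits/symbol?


Minimum bits >= n * H = 987 * 2.28 = 2250.36, rounded up to a whole number of bits = 2251

2251 bits


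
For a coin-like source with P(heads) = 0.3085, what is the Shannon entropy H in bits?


H = -p*log2(p) - (1-p)*log2(1-p). -0.3085*log2(0.3085) = 0.523419; -0.6915*log2(0.6915) = 0.368016. H = 0.523419 + 0.368016 = 0.8914

0.8914 bits


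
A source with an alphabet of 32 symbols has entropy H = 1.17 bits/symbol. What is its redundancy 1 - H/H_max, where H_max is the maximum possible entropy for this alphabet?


H_max = log2(K) = log2(32) = 5.0 bits/symbol. Redundancy = 1 - H/H_max = 1 - 1.17/5.0 = 1 - 0.234 = 0.766

0.766


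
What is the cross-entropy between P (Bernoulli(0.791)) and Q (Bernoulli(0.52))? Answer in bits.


H(P,Q) = -p*log2(q) - (1-p)*log2(1-q). -0.791*log2(0.52) = 0.746242; -0.209*log2(0.48) = 0.221309. H(P,Q) = 0.746242 + 0.221309 = 0.9676

0.9676 bits


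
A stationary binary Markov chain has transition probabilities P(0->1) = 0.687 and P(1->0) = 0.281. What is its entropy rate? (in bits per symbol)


Stationary distribution: pi_0 = p10/(p01+p10) = 0.2903, pi_1 = 0.7097. Entropy rate H' = pi_0*H(p01) + pi_1*H(p10) = 0.2903*0.8966 + 0.7097*0.8568 = 0.8684

0.8684 bits/symbol


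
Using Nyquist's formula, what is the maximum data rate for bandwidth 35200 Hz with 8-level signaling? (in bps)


Rate = 2 * B * log2(M) = 2 * 35200 * 3.0 = 211200.0

211200.0 bps


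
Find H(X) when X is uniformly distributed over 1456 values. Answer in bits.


H = log2(n) = log2(1456) = 10.5078

10.5078 bits


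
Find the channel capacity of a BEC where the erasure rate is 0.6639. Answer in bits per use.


C = 1 - epsilon = 1 - 0.6639 = 0.3361

0.3361 bits


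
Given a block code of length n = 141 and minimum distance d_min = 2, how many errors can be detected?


Detection capability = d_min - 1 = 2 - 1 = 1

1 errors


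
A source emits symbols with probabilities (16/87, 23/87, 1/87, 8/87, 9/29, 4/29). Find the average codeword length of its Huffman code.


Huffman construction (repeatedly merge the two least-probable nodes; each merge adds 1 bit to every symbol beneath it): 1/87 + 8/87 = 3/29; 3/29 + 4/29 = 7/29; 16/87 + 7/29 = 37/87; 23/87 + 9/29 = 50/87; 37/87 + 50/87 = 1. Resulting codeword lengths (in the order the probabilities were given): (2, 2, 4, 4, 2, 3). L_avg = sum(p_i * l_i) = 16/87*2 + 23/87*2 + 1/87*4 + 8/87*4 + 9/29*2 + 4/29*3 = 68/29 = 2.3448

2.3448 bits


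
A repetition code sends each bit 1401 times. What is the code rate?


Rate = k/n = 1/1401

1/1401


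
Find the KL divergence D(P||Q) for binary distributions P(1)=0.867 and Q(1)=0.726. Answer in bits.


KL = p*log2(p/q) + (1-p)*log2((1-p)/(1-q)) = 0.867*log2(0.867/0.726) + 0.133*log2(0.133/0.274) = 0.0833

0.0833 bits


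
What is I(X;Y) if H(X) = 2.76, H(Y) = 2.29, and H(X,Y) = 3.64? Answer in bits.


I(X;Y) = H(X) + H(Y) - H(X,Y) = 2.76 + 2.29 - 3.64 = 1.41

1.41 bits


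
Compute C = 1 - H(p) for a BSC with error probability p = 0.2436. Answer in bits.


H(p) = -p*log2(p) - (1-p)*log2(1-p) = -0.2436*log2(0.2436) - 0.7564*log2(0.7564) = 0.496314 + 0.304662 = 0.801. C = 1 - H(p) = 1 - 0.801 = 0.199

0.199 bits


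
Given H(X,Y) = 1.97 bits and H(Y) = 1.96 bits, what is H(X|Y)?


H(X|Y) = H(X,Y) - H(Y) = 1.97 - 1.96 = 0.01

0.01 bits


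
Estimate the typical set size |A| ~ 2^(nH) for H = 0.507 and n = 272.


log2|A_typical| = nH = 272 * 0.507 = 137.904, so |A_typical| ~ 2^137.904 = 3.260e+41

3.260e+41


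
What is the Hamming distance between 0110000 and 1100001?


Count differing positions: ^ . ^ . . . ^ = 3 differences

3


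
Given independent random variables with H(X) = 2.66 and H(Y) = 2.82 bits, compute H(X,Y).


For independent variables, H(X,Y) = H(X) + H(Y) = 2.66 + 2.82 = 5.48

5.48 bits


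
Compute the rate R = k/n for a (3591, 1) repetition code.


Rate = k/n = 1/3591

1/3591


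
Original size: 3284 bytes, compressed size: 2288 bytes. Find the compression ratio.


Ratio = original / compressed = 3284 / 2288 = 1.4353

1.4353


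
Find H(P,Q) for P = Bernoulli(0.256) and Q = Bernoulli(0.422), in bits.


H(P,Q) = -p*log2(q) - (1-p)*log2(1-q). -0.256*log2(0.422) = 0.318639; -0.744*log2(0.578) = 0.588399. H(P,Q) = 0.318639 + 0.588399 = 0.907

0.907 bits


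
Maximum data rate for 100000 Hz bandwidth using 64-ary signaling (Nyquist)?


Rate = 2 * B * log2(M) = 2 * 100000 * 6.0 = 1200000.0

1200000.0 bps


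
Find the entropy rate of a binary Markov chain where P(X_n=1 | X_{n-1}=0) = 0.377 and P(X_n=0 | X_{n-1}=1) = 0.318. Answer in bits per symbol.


Stationary distribution: pi_0 = p10/(p01+p10) = 0.4576, pi_1 = 0.5424. Entropy rate H' = pi_0*H(p01) + pi_1*H(p10) = 0.4576*0.9559 + 0.5424*0.9022 = 0.9268

0.9268 bits/symbol


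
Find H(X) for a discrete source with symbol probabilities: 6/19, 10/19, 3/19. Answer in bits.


H = -sum(p_i * log2(p_i)). Terms: -(6/19)*log2(6/19) = 0.525147; -(10/19)*log2(10/19) = 0.487368; -(3/19)*log2(3/19) = 0.420468. H = 0.525147 + 0.487368 + 0.420468 = 1.433

1.433 bits


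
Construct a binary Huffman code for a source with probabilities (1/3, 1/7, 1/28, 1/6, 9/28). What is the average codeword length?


Huffman construction (repeatedly merge the two least-probable nodes; each merge adds 1 bit to every symbol beneath it): 1/28 + 1/7 = 5/28; 1/6 + 5/28 = 29/84; 9/28 + 1/3 = 55/84; 29/84 + 55/84 = 1. Resulting codeword lengths (in the order the probabilities were given): (2, 3, 3, 2, 2). L_avg = sum(p_i * l_i) = 1/3*2 + 1/7*3 + 1/28*3 + 1/6*2 + 9/28*2 = 61/28 = 2.1786

2.1786 bits


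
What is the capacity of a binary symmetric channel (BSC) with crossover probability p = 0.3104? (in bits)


H(p) = -p*log2(p) - (1-p)*log2(1-p) = -0.3104*log2(0.3104) - 0.6896*log2(0.6896) = 0.523893 + 0.369742 = 0.8936. C = 1 - H(p) = 1 - 0.8936 = 0.1064

0.1064 bits


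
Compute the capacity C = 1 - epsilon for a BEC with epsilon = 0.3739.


C = 1 - epsilon = 1 - 0.3739 = 0.6261

0.6261 bits


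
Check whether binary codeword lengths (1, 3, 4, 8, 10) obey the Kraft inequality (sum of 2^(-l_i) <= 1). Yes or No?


Kraft sum = sum(2^(-l_i)) = 0.6924, need <= 1. Result: satisfied (a binary prefix-free code with these lengths exists)

Yes


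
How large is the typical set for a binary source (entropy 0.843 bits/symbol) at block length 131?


log2|A_typical| = nH = 131 * 0.843 = 110.433, so |A_typical| ~ 2^110.433 = 1.752e+33

1.752e+33


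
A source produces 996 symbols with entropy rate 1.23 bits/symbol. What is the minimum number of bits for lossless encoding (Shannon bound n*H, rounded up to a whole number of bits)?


Minimum bits >= n * H = 996 * 1.23 = 1225.08, rounded up to a whole number of bits = 1226

1226 bits


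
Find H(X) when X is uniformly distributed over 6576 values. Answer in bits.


H = log2(n) = log2(6576) = 12.683

12.683 bits


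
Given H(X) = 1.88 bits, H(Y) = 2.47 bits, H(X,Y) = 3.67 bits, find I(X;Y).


I(X;Y) = H(X) + H(Y) - H(X,Y) = 1.88 + 2.47 - 3.67 = 0.68

0.68 bits


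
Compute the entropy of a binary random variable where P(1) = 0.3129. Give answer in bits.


H = -p*log2(p) - (1-p)*log2(1-p). -0.3129*log2(0.3129) = 0.524491; -0.6871*log2(0.6871) = 0.372001. H = 0.524491 + 0.372001 = 0.8965

0.8965 bits


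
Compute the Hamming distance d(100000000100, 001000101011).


Count differing positions: ^ . ^ . . . ^ . ^ ^ ^ ^ = 7 differences

7


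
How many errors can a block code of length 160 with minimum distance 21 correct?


Correction capability = floor((d-1)/2) = floor((21-1)/2) = 10

10 errors


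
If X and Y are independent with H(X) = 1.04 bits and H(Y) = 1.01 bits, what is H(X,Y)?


For independent variables, H(X,Y) = H(X) + H(Y) = 1.04 + 1.01 = 2.05

2.05 bits


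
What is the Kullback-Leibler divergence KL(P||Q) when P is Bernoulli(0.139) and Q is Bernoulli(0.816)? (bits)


KL = p*log2(p/q) + (1-p)*log2((1-p)/(1-q)) = 0.139*log2(0.139/0.816) + 0.861*log2(0.861/0.184) = 1.5619

1.5619 bits
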